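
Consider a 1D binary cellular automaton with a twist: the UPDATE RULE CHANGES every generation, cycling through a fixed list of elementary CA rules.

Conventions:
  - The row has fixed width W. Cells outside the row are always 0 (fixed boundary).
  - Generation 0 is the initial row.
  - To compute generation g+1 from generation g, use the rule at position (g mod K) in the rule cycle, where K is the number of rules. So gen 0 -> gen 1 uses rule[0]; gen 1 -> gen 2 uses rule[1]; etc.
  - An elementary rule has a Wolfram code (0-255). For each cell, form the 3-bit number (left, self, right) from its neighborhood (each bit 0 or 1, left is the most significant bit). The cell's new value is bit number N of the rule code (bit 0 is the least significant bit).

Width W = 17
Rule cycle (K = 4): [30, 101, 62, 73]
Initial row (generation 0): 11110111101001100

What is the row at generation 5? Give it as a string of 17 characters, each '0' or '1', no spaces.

Answer: 10101111100110100

Derivation:
Gen 0: 11110111101001100
Gen 1 (rule 30): 10000100001111010
Gen 2 (rule 101): 10110101100001110
Gen 3 (rule 62): 11101111010011001
Gen 4 (rule 73): 10101001000011000
Gen 5 (rule 30): 10101111100110100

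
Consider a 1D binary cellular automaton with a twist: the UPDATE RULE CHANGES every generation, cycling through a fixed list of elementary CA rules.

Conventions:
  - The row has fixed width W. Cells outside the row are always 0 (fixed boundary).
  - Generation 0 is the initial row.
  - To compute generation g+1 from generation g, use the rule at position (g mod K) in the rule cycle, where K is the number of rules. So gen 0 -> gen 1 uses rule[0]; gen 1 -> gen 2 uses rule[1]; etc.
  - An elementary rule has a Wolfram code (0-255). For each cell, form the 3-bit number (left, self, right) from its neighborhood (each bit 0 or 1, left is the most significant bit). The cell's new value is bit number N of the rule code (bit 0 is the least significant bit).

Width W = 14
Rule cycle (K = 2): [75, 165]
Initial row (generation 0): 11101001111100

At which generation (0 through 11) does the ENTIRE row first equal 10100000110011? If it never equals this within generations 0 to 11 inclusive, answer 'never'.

Gen 0: 11101001111100
Gen 1 (rule 75): 10100011000101
Gen 2 (rule 165): 11101000010111
Gen 3 (rule 75): 10100011100101
Gen 4 (rule 165): 11101001000111
Gen 5 (rule 75): 10100010011101
Gen 6 (rule 165): 11101010001011
Gen 7 (rule 75): 10100000110011
Gen 8 (rule 165): 11101110000000
Gen 9 (rule 75): 10101010111111
Gen 10 (rule 165): 11111111011110
Gen 11 (rule 75): 10000001010010

Answer: 7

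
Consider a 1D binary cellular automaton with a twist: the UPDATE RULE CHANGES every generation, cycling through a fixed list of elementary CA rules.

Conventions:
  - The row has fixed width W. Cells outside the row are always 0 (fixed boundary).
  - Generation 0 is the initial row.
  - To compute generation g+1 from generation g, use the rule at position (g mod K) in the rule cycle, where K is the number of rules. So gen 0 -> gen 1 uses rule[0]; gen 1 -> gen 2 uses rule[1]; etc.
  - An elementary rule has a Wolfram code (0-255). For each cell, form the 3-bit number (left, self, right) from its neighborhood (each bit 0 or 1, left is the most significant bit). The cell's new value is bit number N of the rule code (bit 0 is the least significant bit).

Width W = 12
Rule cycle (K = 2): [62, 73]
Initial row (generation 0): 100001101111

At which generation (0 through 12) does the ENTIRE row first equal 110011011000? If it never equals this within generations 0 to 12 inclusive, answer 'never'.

Gen 0: 100001101111
Gen 1 (rule 62): 110011011000
Gen 2 (rule 73): 110011011011
Gen 3 (rule 62): 101110110110
Gen 4 (rule 73): 001010110110
Gen 5 (rule 62): 011111101101
Gen 6 (rule 73): 010000101100
Gen 7 (rule 62): 111001111010
Gen 8 (rule 73): 101001001000
Gen 9 (rule 62): 111111111100
Gen 10 (rule 73): 100000000101
Gen 11 (rule 62): 110000001111
Gen 12 (rule 73): 110111101001

Answer: 1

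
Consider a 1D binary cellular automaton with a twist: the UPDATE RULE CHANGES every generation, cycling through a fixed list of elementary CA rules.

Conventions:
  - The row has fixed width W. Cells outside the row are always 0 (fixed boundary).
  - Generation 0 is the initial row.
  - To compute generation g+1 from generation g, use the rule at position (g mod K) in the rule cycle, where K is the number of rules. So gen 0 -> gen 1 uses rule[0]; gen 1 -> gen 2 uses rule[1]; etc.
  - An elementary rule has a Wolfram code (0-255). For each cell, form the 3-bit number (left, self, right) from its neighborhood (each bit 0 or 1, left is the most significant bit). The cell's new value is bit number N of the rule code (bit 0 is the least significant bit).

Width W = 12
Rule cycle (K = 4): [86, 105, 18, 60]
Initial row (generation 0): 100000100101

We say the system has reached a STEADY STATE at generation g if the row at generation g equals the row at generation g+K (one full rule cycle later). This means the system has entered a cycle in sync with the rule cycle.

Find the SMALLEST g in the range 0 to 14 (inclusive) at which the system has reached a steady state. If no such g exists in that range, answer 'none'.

Gen 0: 100000100101
Gen 1 (rule 86): 110001111101
Gen 2 (rule 105): 110101000110
Gen 3 (rule 18): 000000101001
Gen 4 (rule 60): 000000111101
Gen 5 (rule 86): 000001000101
Gen 6 (rule 105): 111100010010
Gen 7 (rule 18): 000010101101
Gen 8 (rule 60): 000011111011
Gen 9 (rule 86): 000100001001
Gen 10 (rule 105): 110001100000
Gen 11 (rule 18): 001010010000
Gen 12 (rule 60): 001111011000
Gen 13 (rule 86): 010001001100
Gen 14 (rule 105): 000100001101
Gen 15 (rule 18): 001010010000
Gen 16 (rule 60): 001111011000
Gen 17 (rule 86): 010001001100
Gen 18 (rule 105): 000100001101

Answer: 11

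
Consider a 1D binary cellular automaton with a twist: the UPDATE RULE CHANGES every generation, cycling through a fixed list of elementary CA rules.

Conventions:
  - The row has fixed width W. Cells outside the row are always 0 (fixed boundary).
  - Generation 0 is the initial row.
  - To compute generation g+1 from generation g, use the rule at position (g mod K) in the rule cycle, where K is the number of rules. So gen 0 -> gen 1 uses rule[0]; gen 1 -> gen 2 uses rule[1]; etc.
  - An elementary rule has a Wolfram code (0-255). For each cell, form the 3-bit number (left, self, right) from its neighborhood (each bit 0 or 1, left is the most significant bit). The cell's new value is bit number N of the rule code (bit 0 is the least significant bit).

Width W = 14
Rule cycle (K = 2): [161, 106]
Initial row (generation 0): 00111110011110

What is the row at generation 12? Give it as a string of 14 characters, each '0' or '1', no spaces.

Answer: 10100011010010

Derivation:
Gen 0: 00111110011110
Gen 1 (rule 161): 10011100001100
Gen 2 (rule 106): 00110100011100
Gen 3 (rule 161): 10001001001001
Gen 4 (rule 106): 00010010010010
Gen 5 (rule 161): 11000000000000
Gen 6 (rule 106): 11000000000000
Gen 7 (rule 161): 00011111111111
Gen 8 (rule 106): 00110000000001
Gen 9 (rule 161): 10000111111100
Gen 10 (rule 106): 00001100000100
Gen 11 (rule 161): 11100001110001
Gen 12 (rule 106): 10100011010010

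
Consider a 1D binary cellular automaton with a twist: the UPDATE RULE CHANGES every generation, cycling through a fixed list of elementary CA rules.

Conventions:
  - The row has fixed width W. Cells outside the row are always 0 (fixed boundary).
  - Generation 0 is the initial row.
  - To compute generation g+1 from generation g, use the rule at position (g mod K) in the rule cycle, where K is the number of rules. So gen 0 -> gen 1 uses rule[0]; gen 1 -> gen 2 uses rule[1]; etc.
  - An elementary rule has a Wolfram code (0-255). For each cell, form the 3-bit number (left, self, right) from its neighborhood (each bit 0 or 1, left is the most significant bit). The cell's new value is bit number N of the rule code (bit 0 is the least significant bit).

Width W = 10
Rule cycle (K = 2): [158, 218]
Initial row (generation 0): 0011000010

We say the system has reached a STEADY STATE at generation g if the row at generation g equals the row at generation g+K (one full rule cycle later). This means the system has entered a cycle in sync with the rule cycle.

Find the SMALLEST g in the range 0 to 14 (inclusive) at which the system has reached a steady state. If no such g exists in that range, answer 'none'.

Gen 0: 0011000010
Gen 1 (rule 158): 0110100111
Gen 2 (rule 218): 1110011111
Gen 3 (rule 158): 1101111110
Gen 4 (rule 218): 1101111111
Gen 5 (rule 158): 1001111110
Gen 6 (rule 218): 0111111111
Gen 7 (rule 158): 1111111110
Gen 8 (rule 218): 1111111111
Gen 9 (rule 158): 1111111110
Gen 10 (rule 218): 1111111111
Gen 11 (rule 158): 1111111110
Gen 12 (rule 218): 1111111111
Gen 13 (rule 158): 1111111110
Gen 14 (rule 218): 1111111111
Gen 15 (rule 158): 1111111110
Gen 16 (rule 218): 1111111111

Answer: 7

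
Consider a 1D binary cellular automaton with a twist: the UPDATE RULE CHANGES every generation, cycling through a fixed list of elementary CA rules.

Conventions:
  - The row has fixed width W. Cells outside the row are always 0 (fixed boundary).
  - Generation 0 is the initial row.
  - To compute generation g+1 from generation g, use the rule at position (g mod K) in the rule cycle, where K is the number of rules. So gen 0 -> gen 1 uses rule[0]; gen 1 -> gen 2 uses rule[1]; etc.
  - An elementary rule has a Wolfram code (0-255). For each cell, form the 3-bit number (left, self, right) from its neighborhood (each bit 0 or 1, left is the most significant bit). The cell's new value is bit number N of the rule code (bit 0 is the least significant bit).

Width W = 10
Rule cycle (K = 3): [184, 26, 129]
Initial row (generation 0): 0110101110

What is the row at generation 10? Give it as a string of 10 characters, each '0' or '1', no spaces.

Gen 0: 0110101110
Gen 1 (rule 184): 0101011101
Gen 2 (rule 26): 1000010000
Gen 3 (rule 129): 0011000111
Gen 4 (rule 184): 0010100110
Gen 5 (rule 26): 0100011101
Gen 6 (rule 129): 0001001000
Gen 7 (rule 184): 0000100100
Gen 8 (rule 26): 0001011010
Gen 9 (rule 129): 1100000000
Gen 10 (rule 184): 1010000000

Answer: 1010000000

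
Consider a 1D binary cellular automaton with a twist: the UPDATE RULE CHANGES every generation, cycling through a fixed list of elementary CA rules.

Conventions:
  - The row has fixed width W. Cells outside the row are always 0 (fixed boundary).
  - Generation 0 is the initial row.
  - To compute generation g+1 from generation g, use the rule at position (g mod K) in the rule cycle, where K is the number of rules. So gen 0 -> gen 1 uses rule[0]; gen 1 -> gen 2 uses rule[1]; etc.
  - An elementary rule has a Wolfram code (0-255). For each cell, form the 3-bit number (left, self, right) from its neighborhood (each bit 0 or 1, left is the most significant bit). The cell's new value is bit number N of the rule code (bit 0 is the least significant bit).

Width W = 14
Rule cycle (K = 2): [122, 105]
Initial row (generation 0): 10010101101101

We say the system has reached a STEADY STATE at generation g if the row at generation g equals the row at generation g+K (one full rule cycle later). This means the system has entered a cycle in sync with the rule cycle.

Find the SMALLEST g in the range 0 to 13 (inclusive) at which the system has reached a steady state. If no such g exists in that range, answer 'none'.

Gen 0: 10010101101101
Gen 1 (rule 122): 01101011111110
Gen 2 (rule 105): 01110110000010
Gen 3 (rule 122): 11011111000101
Gen 4 (rule 105): 11110001010010
Gen 5 (rule 122): 10011010101101
Gen 6 (rule 105): 00011101011110
Gen 7 (rule 122): 00110110110011
Gen 8 (rule 105): 10111111110011
Gen 9 (rule 122): 01100000011111
Gen 10 (rule 105): 01101111010001
Gen 11 (rule 122): 11111001101010
Gen 12 (rule 105): 10001001110100
Gen 13 (rule 122): 01010111011010
Gen 14 (rule 105): 00101101111100
Gen 15 (rule 122): 01011111000110

Answer: none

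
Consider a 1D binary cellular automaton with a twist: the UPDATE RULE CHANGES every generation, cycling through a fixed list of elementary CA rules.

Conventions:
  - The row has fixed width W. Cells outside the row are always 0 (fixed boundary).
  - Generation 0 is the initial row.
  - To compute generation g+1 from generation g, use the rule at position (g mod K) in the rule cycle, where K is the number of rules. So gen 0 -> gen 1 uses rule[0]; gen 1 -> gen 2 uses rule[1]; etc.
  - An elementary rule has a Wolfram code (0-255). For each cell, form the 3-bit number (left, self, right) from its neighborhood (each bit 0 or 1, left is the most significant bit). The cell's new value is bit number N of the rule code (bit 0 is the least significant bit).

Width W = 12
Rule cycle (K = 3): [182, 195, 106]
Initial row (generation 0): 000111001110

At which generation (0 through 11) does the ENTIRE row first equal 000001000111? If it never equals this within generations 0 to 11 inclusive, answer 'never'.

Answer: never

Derivation:
Gen 0: 000111001110
Gen 1 (rule 182): 001010110101
Gen 2 (rule 195): 110000010000
Gen 3 (rule 106): 110000100000
Gen 4 (rule 182): 001001110000
Gen 5 (rule 195): 110010110111
Gen 6 (rule 106): 110101111101
Gen 7 (rule 182): 001110111011
Gen 8 (rule 195): 110110011001
Gen 9 (rule 106): 111110111010
Gen 10 (rule 182): 011101010111
Gen 11 (rule 195): 101100000011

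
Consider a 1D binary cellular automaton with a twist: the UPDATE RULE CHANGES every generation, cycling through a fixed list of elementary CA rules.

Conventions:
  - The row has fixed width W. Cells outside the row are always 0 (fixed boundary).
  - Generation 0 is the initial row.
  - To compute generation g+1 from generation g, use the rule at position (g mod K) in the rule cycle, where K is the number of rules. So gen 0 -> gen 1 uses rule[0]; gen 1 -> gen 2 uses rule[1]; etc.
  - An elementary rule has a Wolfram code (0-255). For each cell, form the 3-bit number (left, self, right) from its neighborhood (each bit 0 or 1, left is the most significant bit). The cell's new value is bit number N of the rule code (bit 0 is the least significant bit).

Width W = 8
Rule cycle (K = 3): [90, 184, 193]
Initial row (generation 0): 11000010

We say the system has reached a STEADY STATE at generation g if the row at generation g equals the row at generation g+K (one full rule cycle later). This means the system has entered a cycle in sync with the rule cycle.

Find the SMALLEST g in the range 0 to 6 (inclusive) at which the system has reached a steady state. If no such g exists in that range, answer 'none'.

Gen 0: 11000010
Gen 1 (rule 90): 11100101
Gen 2 (rule 184): 11010010
Gen 3 (rule 193): 01000000
Gen 4 (rule 90): 10100000
Gen 5 (rule 184): 01010000
Gen 6 (rule 193): 00000111
Gen 7 (rule 90): 00001101
Gen 8 (rule 184): 00001010
Gen 9 (rule 193): 11100000

Answer: none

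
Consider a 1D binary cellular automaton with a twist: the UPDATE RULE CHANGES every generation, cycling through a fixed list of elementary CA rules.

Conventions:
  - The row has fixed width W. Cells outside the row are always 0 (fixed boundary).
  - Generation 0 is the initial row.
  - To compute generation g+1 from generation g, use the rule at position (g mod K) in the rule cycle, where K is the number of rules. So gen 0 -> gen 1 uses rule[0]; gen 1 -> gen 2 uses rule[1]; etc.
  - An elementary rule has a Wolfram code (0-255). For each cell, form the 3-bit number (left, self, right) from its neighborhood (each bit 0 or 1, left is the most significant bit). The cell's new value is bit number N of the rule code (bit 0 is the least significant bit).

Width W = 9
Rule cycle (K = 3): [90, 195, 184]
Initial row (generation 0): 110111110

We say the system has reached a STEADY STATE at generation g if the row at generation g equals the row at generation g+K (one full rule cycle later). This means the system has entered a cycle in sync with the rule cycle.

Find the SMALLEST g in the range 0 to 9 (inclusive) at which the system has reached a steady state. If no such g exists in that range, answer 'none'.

Answer: none

Derivation:
Gen 0: 110111110
Gen 1 (rule 90): 110100011
Gen 2 (rule 195): 010001101
Gen 3 (rule 184): 001001010
Gen 4 (rule 90): 010110001
Gen 5 (rule 195): 100010110
Gen 6 (rule 184): 010001101
Gen 7 (rule 90): 101011100
Gen 8 (rule 195): 000001101
Gen 9 (rule 184): 000001010
Gen 10 (rule 90): 000010001
Gen 11 (rule 195): 111100110
Gen 12 (rule 184): 111010101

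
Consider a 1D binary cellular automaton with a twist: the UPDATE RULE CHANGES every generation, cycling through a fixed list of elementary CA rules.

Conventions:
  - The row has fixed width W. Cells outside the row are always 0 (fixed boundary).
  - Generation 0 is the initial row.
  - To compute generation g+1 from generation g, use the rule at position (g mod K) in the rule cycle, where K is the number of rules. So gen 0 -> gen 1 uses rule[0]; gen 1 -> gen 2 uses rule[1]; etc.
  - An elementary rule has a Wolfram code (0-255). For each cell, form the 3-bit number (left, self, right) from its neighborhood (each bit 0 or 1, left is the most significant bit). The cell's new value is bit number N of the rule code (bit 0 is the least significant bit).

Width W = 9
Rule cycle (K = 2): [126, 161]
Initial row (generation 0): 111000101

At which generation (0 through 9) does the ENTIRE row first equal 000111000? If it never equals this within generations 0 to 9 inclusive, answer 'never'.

Gen 0: 111000101
Gen 1 (rule 126): 101101111
Gen 2 (rule 161): 010010110
Gen 3 (rule 126): 111111111
Gen 4 (rule 161): 011111110
Gen 5 (rule 126): 110000011
Gen 6 (rule 161): 000111000
Gen 7 (rule 126): 001101100
Gen 8 (rule 161): 100010001
Gen 9 (rule 126): 110111011

Answer: 6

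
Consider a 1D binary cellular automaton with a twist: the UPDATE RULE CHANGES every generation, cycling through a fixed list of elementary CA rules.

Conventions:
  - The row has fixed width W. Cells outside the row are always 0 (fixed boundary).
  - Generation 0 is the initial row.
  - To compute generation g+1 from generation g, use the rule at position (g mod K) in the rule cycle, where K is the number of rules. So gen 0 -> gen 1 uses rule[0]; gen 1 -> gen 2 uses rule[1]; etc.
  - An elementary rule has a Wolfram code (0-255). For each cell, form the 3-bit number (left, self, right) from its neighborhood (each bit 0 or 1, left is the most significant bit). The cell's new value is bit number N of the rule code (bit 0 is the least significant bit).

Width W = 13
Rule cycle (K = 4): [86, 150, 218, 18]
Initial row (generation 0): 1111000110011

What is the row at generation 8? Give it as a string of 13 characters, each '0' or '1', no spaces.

Answer: 1000100010001

Derivation:
Gen 0: 1111000110011
Gen 1 (rule 86): 0001101011101
Gen 2 (rule 150): 0010001001001
Gen 3 (rule 218): 0101010110110
Gen 4 (rule 18): 1000000000001
Gen 5 (rule 86): 1100000000011
Gen 6 (rule 150): 0010000000100
Gen 7 (rule 218): 0101000001010
Gen 8 (rule 18): 1000100010001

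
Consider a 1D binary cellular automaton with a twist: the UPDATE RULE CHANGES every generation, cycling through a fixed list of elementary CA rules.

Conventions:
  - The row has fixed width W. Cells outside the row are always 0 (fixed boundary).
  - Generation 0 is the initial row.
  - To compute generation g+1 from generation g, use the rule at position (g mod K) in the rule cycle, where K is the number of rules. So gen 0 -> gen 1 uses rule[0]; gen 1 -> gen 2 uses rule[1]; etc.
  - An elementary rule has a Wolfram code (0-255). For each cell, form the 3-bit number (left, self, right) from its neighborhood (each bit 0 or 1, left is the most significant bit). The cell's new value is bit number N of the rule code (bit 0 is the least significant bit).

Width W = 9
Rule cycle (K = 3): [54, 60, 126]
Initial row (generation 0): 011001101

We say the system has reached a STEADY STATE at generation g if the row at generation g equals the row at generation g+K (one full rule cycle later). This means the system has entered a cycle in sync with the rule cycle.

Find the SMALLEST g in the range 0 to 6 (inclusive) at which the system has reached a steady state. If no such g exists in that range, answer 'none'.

Answer: 4

Derivation:
Gen 0: 011001101
Gen 1 (rule 54): 100110011
Gen 2 (rule 60): 110101010
Gen 3 (rule 126): 111111111
Gen 4 (rule 54): 000000000
Gen 5 (rule 60): 000000000
Gen 6 (rule 126): 000000000
Gen 7 (rule 54): 000000000
Gen 8 (rule 60): 000000000
Gen 9 (rule 126): 000000000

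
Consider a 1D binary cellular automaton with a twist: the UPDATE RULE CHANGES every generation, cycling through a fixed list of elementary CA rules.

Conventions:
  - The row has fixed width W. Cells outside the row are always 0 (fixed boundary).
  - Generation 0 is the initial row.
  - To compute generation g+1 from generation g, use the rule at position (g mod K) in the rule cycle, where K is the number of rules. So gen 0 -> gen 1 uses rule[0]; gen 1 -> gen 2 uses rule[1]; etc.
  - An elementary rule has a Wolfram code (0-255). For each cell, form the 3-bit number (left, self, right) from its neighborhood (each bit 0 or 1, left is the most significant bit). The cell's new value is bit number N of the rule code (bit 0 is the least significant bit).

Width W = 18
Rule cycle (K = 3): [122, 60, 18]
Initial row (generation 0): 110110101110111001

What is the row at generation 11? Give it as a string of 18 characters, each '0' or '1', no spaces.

Gen 0: 110110101110111001
Gen 1 (rule 122): 111111011011101110
Gen 2 (rule 60): 100000110110011001
Gen 3 (rule 18): 010001000001100110
Gen 4 (rule 122): 101010100011111111
Gen 5 (rule 60): 111111110010000000
Gen 6 (rule 18): 000000001101000000
Gen 7 (rule 122): 000000011110100000
Gen 8 (rule 60): 000000010001110000
Gen 9 (rule 18): 000000101010001000
Gen 10 (rule 122): 000001010101010100
Gen 11 (rule 60): 000001111111111110

Answer: 000001111111111110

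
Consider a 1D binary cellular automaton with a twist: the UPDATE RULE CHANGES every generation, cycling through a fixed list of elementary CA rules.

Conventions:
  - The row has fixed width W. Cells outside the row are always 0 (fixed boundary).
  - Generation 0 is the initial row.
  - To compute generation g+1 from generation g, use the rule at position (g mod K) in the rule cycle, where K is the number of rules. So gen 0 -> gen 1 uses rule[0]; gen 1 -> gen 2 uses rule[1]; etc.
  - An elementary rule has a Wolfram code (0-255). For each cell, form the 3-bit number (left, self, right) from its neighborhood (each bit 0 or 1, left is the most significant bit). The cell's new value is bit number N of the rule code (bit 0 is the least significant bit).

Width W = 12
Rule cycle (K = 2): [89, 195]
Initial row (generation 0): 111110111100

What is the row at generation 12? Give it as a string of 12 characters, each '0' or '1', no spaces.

Answer: 111001110111

Derivation:
Gen 0: 111110111100
Gen 1 (rule 89): 100010100111
Gen 2 (rule 195): 001100001011
Gen 3 (rule 89): 101111100011
Gen 4 (rule 195): 000111101101
Gen 5 (rule 89): 110100101100
Gen 6 (rule 195): 010001000101
Gen 7 (rule 89): 001100110000
Gen 8 (rule 195): 110101010111
Gen 9 (rule 89): 110000000101
Gen 10 (rule 195): 010111111000
Gen 11 (rule 89): 000100001111
Gen 12 (rule 195): 111001110111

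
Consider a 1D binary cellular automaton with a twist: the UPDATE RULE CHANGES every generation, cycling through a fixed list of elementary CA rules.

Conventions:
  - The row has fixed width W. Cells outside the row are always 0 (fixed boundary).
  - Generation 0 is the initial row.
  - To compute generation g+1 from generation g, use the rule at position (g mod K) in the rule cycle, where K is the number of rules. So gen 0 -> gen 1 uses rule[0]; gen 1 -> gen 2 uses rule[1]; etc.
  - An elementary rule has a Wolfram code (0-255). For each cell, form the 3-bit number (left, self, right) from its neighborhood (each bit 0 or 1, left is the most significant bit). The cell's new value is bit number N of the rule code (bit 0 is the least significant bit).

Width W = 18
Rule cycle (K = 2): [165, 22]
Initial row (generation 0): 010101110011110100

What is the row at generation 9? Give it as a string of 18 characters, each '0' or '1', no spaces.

Gen 0: 010101110011110100
Gen 1 (rule 165): 011110100001101101
Gen 2 (rule 22): 100000110010000001
Gen 3 (rule 165): 101110000010111101
Gen 4 (rule 22): 100001000110000001
Gen 5 (rule 165): 101101010000111101
Gen 6 (rule 22): 100001011001000001
Gen 7 (rule 165): 101101100001011101
Gen 8 (rule 22): 100000010011000001
Gen 9 (rule 165): 101111010000011101

Answer: 101111010000011101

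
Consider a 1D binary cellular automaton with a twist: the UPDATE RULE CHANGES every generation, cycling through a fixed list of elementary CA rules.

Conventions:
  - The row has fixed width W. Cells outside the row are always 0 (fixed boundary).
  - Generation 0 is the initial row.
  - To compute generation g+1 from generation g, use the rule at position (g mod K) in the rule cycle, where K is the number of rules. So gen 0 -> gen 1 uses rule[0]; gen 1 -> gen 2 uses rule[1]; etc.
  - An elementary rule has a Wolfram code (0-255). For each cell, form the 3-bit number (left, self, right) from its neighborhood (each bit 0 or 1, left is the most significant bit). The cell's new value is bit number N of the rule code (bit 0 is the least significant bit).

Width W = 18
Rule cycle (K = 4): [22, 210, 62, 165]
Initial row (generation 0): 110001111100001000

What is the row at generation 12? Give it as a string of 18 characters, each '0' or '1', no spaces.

Gen 0: 110001111100001000
Gen 1 (rule 22): 001010000010011100
Gen 2 (rule 210): 010001000101101110
Gen 3 (rule 62): 111011101111011001
Gen 4 (rule 165): 010101010110100001
Gen 5 (rule 22): 110101010000110011
Gen 6 (rule 210): 010000001001011101
Gen 7 (rule 62): 111000011111110011
Gen 8 (rule 165): 010011001111100000
Gen 9 (rule 22): 111100110000010000
Gen 10 (rule 210): 011111011000101000
Gen 11 (rule 62): 110000110101111100
Gen 12 (rule 165): 000110001110111001

Answer: 000110001110111001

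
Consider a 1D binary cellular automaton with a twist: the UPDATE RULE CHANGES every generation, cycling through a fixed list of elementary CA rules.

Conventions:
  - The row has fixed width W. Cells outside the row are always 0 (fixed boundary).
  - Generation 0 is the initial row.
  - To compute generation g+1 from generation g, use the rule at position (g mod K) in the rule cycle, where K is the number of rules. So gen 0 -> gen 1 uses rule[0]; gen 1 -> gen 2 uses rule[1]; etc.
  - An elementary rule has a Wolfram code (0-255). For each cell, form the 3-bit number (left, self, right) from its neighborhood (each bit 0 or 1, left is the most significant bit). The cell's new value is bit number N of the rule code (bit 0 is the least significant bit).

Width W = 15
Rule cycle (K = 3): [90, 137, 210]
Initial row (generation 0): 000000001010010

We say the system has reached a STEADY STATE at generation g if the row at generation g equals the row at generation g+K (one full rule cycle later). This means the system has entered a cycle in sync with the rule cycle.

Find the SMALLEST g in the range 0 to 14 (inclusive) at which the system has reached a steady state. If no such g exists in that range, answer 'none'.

Answer: none

Derivation:
Gen 0: 000000001010010
Gen 1 (rule 90): 000000010001101
Gen 2 (rule 137): 111111000101000
Gen 3 (rule 210): 011111101000100
Gen 4 (rule 90): 110000100101010
Gen 5 (rule 137): 100110000000000
Gen 6 (rule 210): 011011000000000
Gen 7 (rule 90): 111011100000000
Gen 8 (rule 137): 110011001111111
Gen 9 (rule 210): 011101110111111
Gen 10 (rule 90): 110101010100001
Gen 11 (rule 137): 100000000001100
Gen 12 (rule 210): 010000000010110
Gen 13 (rule 90): 101000000100111
Gen 14 (rule 137): 000011110000110
Gen 15 (rule 210): 000101111001011
Gen 16 (rule 90): 001001001110011
Gen 17 (rule 137): 100000001100010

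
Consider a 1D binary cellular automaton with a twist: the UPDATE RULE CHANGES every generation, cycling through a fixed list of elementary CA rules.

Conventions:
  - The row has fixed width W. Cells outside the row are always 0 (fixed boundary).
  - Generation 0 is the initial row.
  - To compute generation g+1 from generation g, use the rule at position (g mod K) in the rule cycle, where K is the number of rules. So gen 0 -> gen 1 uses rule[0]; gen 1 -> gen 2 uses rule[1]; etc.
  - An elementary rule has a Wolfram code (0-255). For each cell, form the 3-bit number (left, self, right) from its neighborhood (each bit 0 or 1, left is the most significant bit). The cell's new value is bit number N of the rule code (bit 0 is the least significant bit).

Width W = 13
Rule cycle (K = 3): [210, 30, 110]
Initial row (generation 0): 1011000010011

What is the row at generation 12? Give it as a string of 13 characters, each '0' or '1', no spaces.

Answer: 1101111001100

Derivation:
Gen 0: 1011000010011
Gen 1 (rule 210): 0001100101101
Gen 2 (rule 30): 0011011101001
Gen 3 (rule 110): 0111110111011
Gen 4 (rule 210): 1011110011001
Gen 5 (rule 30): 1010001110111
Gen 6 (rule 110): 1110011011101
Gen 7 (rule 210): 0111101001100
Gen 8 (rule 30): 1100001111010
Gen 9 (rule 110): 1100011001110
Gen 10 (rule 210): 0110101110111
Gen 11 (rule 30): 1100101000100
Gen 12 (rule 110): 1101111001100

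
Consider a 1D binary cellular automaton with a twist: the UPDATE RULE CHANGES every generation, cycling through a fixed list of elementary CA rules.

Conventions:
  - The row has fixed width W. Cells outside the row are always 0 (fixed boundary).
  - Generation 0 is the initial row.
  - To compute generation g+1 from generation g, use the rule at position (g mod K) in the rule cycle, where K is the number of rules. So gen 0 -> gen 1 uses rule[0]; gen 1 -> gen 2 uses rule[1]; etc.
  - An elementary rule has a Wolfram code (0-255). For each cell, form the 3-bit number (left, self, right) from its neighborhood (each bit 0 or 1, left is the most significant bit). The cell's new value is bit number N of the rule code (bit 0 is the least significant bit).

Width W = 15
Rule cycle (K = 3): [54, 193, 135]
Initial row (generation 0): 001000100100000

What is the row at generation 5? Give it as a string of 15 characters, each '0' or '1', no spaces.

Answer: 100001101000011

Derivation:
Gen 0: 001000100100000
Gen 1 (rule 54): 011101111110000
Gen 2 (rule 193): 001100111110111
Gen 3 (rule 135): 110001011100010
Gen 4 (rule 54): 001011100010111
Gen 5 (rule 193): 100001101000011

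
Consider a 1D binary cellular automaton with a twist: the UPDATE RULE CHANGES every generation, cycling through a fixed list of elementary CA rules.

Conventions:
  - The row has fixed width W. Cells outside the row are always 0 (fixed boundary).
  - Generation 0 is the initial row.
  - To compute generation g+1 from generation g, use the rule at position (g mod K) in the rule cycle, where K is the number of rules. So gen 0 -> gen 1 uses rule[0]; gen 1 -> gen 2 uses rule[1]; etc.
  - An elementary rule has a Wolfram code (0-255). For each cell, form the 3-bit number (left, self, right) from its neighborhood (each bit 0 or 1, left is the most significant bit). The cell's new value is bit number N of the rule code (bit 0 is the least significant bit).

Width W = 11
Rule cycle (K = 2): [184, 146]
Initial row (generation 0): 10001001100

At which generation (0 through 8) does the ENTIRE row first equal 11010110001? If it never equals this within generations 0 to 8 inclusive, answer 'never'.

Gen 0: 10001001100
Gen 1 (rule 184): 01000101010
Gen 2 (rule 146): 10101000001
Gen 3 (rule 184): 01010100000
Gen 4 (rule 146): 10000010000
Gen 5 (rule 184): 01000001000
Gen 6 (rule 146): 10100010100
Gen 7 (rule 184): 01010001010
Gen 8 (rule 146): 10001010001

Answer: never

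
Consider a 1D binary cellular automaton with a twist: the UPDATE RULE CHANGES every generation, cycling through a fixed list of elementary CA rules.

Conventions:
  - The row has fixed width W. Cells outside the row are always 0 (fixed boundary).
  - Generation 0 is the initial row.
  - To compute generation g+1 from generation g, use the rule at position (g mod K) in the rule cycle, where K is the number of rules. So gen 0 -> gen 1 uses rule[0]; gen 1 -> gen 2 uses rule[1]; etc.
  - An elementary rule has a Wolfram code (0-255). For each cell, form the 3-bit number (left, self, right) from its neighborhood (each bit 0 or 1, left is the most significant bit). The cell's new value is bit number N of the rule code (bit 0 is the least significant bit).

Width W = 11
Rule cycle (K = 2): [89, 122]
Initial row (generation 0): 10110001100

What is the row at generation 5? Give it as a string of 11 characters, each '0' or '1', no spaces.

Gen 0: 10110001100
Gen 1 (rule 89): 00111101111
Gen 2 (rule 122): 01100111001
Gen 3 (rule 89): 01110101100
Gen 4 (rule 122): 11011011110
Gen 5 (rule 89): 11011010011

Answer: 11011010011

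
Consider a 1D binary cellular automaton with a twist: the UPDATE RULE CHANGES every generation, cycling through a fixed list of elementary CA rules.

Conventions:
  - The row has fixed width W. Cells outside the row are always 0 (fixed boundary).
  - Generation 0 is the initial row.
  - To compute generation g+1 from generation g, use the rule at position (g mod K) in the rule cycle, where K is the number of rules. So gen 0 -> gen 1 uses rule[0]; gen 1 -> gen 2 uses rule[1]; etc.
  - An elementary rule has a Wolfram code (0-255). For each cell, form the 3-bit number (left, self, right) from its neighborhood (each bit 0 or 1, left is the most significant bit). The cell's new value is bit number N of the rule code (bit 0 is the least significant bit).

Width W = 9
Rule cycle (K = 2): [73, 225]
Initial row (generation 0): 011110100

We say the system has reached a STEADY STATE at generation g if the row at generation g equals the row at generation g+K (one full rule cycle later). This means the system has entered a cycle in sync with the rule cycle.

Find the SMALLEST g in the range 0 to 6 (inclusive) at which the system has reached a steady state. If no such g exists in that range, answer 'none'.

Gen 0: 011110100
Gen 1 (rule 73): 010010001
Gen 2 (rule 225): 000000100
Gen 3 (rule 73): 111110001
Gen 4 (rule 225): 011110100
Gen 5 (rule 73): 010010001
Gen 6 (rule 225): 000000100
Gen 7 (rule 73): 111110001
Gen 8 (rule 225): 011110100

Answer: none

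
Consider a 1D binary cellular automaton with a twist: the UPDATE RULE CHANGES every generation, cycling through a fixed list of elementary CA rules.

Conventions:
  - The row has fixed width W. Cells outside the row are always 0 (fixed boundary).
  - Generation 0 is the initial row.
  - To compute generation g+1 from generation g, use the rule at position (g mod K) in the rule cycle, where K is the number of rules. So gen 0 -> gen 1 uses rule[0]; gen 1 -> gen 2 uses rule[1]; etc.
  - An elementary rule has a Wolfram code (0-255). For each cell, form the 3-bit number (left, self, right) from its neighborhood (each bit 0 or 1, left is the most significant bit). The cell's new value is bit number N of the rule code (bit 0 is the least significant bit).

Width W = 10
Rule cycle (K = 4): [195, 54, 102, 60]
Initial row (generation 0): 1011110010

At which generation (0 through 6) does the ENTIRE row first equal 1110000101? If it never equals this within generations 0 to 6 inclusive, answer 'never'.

Answer: never

Derivation:
Gen 0: 1011110010
Gen 1 (rule 195): 0001110100
Gen 2 (rule 54): 0010001110
Gen 3 (rule 102): 0110010010
Gen 4 (rule 60): 0101011011
Gen 5 (rule 195): 1000001001
Gen 6 (rule 54): 1100011111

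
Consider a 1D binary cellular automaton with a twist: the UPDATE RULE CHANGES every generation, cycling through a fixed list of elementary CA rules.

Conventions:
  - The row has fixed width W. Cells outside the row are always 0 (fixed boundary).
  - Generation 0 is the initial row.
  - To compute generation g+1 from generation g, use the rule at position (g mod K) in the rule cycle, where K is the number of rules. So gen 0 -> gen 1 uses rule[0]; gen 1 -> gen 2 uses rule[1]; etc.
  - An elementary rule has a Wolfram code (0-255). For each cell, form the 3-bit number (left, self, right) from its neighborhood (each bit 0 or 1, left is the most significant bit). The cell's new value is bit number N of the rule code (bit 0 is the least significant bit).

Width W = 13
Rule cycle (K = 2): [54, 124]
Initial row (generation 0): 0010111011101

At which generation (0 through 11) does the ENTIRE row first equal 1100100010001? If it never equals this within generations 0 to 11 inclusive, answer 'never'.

Gen 0: 0010111011101
Gen 1 (rule 54): 0111000100011
Gen 2 (rule 124): 0101100110011
Gen 3 (rule 54): 1110011001100
Gen 4 (rule 124): 1011011101110
Gen 5 (rule 54): 1100100010001
Gen 6 (rule 124): 1110110011001
Gen 7 (rule 54): 0001001100111
Gen 8 (rule 124): 0001101110101
Gen 9 (rule 54): 0010010001111
Gen 10 (rule 124): 0011011001001
Gen 11 (rule 54): 0100100111111

Answer: 5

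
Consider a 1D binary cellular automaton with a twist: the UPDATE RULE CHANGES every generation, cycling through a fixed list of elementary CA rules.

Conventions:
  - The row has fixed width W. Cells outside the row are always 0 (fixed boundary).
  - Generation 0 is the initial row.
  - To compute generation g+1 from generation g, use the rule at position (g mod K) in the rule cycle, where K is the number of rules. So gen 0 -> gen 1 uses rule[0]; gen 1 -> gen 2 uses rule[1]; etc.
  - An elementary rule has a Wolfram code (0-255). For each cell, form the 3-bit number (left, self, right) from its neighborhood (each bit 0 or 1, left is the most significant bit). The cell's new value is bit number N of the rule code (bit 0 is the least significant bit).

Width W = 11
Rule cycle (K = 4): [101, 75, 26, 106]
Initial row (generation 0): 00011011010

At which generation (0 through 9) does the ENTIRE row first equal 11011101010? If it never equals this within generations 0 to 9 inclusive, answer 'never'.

Gen 0: 00011011010
Gen 1 (rule 101): 11001101110
Gen 2 (rule 75): 11011101010
Gen 3 (rule 26): 10010000001
Gen 4 (rule 106): 00100000010
Gen 5 (rule 101): 10101111010
Gen 6 (rule 75): 00001001000
Gen 7 (rule 26): 00010110100
Gen 8 (rule 106): 00101111000
Gen 9 (rule 101): 10110001011

Answer: 2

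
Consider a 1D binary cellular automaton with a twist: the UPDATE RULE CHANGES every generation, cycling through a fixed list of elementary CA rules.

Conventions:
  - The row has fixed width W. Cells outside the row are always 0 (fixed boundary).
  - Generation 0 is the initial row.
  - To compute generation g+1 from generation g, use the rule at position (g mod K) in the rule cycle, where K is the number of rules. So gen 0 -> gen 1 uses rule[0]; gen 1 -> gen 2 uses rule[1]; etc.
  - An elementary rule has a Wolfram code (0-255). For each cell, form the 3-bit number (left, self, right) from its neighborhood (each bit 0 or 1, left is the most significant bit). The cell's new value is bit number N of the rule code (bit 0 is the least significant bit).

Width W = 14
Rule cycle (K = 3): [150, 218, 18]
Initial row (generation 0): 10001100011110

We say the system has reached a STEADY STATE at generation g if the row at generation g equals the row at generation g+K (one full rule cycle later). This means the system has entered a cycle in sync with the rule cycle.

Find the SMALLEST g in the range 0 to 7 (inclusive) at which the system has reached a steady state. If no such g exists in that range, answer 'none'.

Answer: 6

Derivation:
Gen 0: 10001100011110
Gen 1 (rule 150): 11010010101101
Gen 2 (rule 218): 11001100001100
Gen 3 (rule 18): 00110010010010
Gen 4 (rule 150): 01001111111111
Gen 5 (rule 218): 10111111111111
Gen 6 (rule 18): 00000000000000
Gen 7 (rule 150): 00000000000000
Gen 8 (rule 218): 00000000000000
Gen 9 (rule 18): 00000000000000
Gen 10 (rule 150): 00000000000000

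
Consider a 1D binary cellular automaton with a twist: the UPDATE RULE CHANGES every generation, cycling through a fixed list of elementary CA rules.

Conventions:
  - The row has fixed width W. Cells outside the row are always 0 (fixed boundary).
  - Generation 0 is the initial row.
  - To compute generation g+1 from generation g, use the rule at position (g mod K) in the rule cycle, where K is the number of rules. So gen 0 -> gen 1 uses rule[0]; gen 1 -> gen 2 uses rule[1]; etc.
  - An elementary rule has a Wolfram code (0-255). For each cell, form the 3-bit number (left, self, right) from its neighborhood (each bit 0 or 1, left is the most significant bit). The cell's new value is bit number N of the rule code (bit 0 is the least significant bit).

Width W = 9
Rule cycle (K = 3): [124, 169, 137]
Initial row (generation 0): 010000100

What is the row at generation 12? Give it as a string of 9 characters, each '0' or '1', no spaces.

Answer: 110001110

Derivation:
Gen 0: 010000100
Gen 1 (rule 124): 011000110
Gen 2 (rule 169): 010010100
Gen 3 (rule 137): 000000001
Gen 4 (rule 124): 000000001
Gen 5 (rule 169): 111111100
Gen 6 (rule 137): 111111001
Gen 7 (rule 124): 100001101
Gen 8 (rule 169): 001101010
Gen 9 (rule 137): 101000000
Gen 10 (rule 124): 111100000
Gen 11 (rule 169): 111001111
Gen 12 (rule 137): 110001110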